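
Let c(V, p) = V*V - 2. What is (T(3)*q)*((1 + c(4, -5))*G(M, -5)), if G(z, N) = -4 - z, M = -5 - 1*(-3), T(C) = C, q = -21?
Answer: 1890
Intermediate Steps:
M = -2 (M = -5 + 3 = -2)
c(V, p) = -2 + V**2 (c(V, p) = V**2 - 2 = -2 + V**2)
(T(3)*q)*((1 + c(4, -5))*G(M, -5)) = (3*(-21))*((1 + (-2 + 4**2))*(-4 - 1*(-2))) = -63*(1 + (-2 + 16))*(-4 + 2) = -63*(1 + 14)*(-2) = -945*(-2) = -63*(-30) = 1890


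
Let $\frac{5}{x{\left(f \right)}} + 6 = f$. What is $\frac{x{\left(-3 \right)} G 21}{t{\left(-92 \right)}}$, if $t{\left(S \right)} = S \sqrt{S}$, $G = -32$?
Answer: $\frac{140 i \sqrt{23}}{1587} \approx 0.42307 i$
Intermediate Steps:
$x{\left(f \right)} = \frac{5}{-6 + f}$
$t{\left(S \right)} = S^{\frac{3}{2}}$
$\frac{x{\left(-3 \right)} G 21}{t{\left(-92 \right)}} = \frac{\frac{5}{-6 - 3} \left(-32\right) 21}{\left(-92\right)^{\frac{3}{2}}} = \frac{\frac{5}{-9} \left(-32\right) 21}{\left(-184\right) i \sqrt{23}} = 5 \left(- \frac{1}{9}\right) \left(-32\right) 21 \frac{i \sqrt{23}}{4232} = \left(- \frac{5}{9}\right) \left(-32\right) 21 \frac{i \sqrt{23}}{4232} = \frac{160}{9} \cdot 21 \frac{i \sqrt{23}}{4232} = \frac{1120 \frac{i \sqrt{23}}{4232}}{3} = \frac{140 i \sqrt{23}}{1587}$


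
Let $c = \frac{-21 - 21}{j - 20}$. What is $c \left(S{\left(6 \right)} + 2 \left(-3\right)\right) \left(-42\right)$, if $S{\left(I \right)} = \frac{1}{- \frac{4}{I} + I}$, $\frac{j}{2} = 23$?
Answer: $- \frac{41013}{104} \approx -394.36$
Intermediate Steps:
$j = 46$ ($j = 2 \cdot 23 = 46$)
$c = - \frac{21}{13}$ ($c = \frac{-21 - 21}{46 - 20} = - \frac{42}{26} = \left(-42\right) \frac{1}{26} = - \frac{21}{13} \approx -1.6154$)
$S{\left(I \right)} = \frac{1}{I - \frac{4}{I}}$
$c \left(S{\left(6 \right)} + 2 \left(-3\right)\right) \left(-42\right) = - \frac{21 \left(\frac{6}{-4 + 6^{2}} + 2 \left(-3\right)\right)}{13} \left(-42\right) = - \frac{21 \left(\frac{6}{-4 + 36} - 6\right)}{13} \left(-42\right) = - \frac{21 \left(\frac{6}{32} - 6\right)}{13} \left(-42\right) = - \frac{21 \left(6 \cdot \frac{1}{32} - 6\right)}{13} \left(-42\right) = - \frac{21 \left(\frac{3}{16} - 6\right)}{13} \left(-42\right) = \left(- \frac{21}{13}\right) \left(- \frac{93}{16}\right) \left(-42\right) = \frac{1953}{208} \left(-42\right) = - \frac{41013}{104}$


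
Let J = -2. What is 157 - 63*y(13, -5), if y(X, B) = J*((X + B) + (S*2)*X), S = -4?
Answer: -11939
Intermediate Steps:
y(X, B) = -2*B + 14*X (y(X, B) = -2*((X + B) + (-4*2)*X) = -2*((B + X) - 8*X) = -2*(B - 7*X) = -2*B + 14*X)
157 - 63*y(13, -5) = 157 - 63*(-2*(-5) + 14*13) = 157 - 63*(10 + 182) = 157 - 63*192 = 157 - 12096 = -11939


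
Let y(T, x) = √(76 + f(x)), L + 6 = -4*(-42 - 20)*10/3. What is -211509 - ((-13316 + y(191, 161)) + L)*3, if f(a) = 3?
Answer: -174023 - 3*√79 ≈ -1.7405e+5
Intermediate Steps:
L = 2462/3 (L = -6 - 4*(-42 - 20)*10/3 = -6 - (-248)*10*(⅓) = -6 - (-248)*10/3 = -6 - 4*(-620/3) = -6 + 2480/3 = 2462/3 ≈ 820.67)
y(T, x) = √79 (y(T, x) = √(76 + 3) = √79)
-211509 - ((-13316 + y(191, 161)) + L)*3 = -211509 - ((-13316 + √79) + 2462/3)*3 = -211509 - (-37486/3 + √79)*3 = -211509 - (-37486 + 3*√79) = -211509 + (37486 - 3*√79) = -174023 - 3*√79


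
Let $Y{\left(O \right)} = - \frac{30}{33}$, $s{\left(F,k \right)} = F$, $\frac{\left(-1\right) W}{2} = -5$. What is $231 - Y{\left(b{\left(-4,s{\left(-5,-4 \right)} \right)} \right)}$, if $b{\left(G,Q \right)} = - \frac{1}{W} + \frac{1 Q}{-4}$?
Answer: $\frac{2551}{11} \approx 231.91$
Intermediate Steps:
$W = 10$ ($W = \left(-2\right) \left(-5\right) = 10$)
$b{\left(G,Q \right)} = - \frac{1}{10} - \frac{Q}{4}$ ($b{\left(G,Q \right)} = - \frac{1}{10} + \frac{1 Q}{-4} = \left(-1\right) \frac{1}{10} + Q \left(- \frac{1}{4}\right) = - \frac{1}{10} - \frac{Q}{4}$)
$Y{\left(O \right)} = - \frac{10}{11}$ ($Y{\left(O \right)} = \left(-30\right) \frac{1}{33} = - \frac{10}{11}$)
$231 - Y{\left(b{\left(-4,s{\left(-5,-4 \right)} \right)} \right)} = 231 - - \frac{10}{11} = 231 + \frac{10}{11} = \frac{2551}{11}$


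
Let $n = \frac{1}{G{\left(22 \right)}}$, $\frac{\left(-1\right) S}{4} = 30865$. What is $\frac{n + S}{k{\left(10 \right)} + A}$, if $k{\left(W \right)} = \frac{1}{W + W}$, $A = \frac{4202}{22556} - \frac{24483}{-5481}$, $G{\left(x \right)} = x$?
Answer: $- \frac{279826883399070}{10659938333} \approx -26250.0$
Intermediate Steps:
$S = -123460$ ($S = \left(-4\right) 30865 = -123460$)
$A = \frac{95878285}{20604906}$ ($A = 4202 \cdot \frac{1}{22556} - - \frac{8161}{1827} = \frac{2101}{11278} + \frac{8161}{1827} = \frac{95878285}{20604906} \approx 4.6532$)
$n = \frac{1}{22} \approx 0.045455$
$k{\left(W \right)} = \frac{1}{2 W}$
$\frac{n + S}{k{\left(10 \right)} + A} = \frac{\frac{1}{22} - 123460}{\frac{1}{2 \cdot 10} + \frac{95878285}{20604906}} = - \frac{2716119}{22 \left(\frac{1}{2} \cdot \frac{1}{10} + \frac{95878285}{20604906}\right)} = - \frac{2716119}{22 \left(\frac{1}{20} + \frac{95878285}{20604906}\right)} = - \frac{2716119}{22 \cdot \frac{969085303}{206049060}} = \left(- \frac{2716119}{22}\right) \frac{206049060}{969085303} = - \frac{279826883399070}{10659938333}$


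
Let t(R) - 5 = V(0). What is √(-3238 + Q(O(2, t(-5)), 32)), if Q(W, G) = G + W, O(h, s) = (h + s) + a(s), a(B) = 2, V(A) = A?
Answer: I*√3197 ≈ 56.542*I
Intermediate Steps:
t(R) = 5 (t(R) = 5 + 0 = 5)
O(h, s) = 2 + h + s (O(h, s) = (h + s) + 2 = 2 + h + s)
√(-3238 + Q(O(2, t(-5)), 32)) = √(-3238 + (32 + (2 + 2 + 5))) = √(-3238 + (32 + 9)) = √(-3238 + 41) = √(-3197) = I*√3197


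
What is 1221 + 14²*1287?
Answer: 253473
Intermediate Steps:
1221 + 14²*1287 = 1221 + 196*1287 = 1221 + 252252 = 253473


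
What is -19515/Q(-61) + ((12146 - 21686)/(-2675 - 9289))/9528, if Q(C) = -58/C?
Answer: -1884707875255/91827688 ≈ -20524.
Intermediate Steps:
-19515/Q(-61) + ((12146 - 21686)/(-2675 - 9289))/9528 = -19515/((-58/(-61))) + ((12146 - 21686)/(-2675 - 9289))/9528 = -19515/((-58*(-1/61))) - 9540/(-11964)*(1/9528) = -19515/58/61 - 9540*(-1/11964)*(1/9528) = -19515*61/58 + (795/997)*(1/9528) = -1190415/58 + 265/3166472 = -1884707875255/91827688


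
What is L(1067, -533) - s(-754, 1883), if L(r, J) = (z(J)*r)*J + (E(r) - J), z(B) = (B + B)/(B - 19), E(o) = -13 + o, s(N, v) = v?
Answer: -303204659/276 ≈ -1.0986e+6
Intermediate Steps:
z(B) = 2*B/(-19 + B) (z(B) = (2*B)/(-19 + B) = 2*B/(-19 + B))
L(r, J) = -13 + r - J + 2*r*J**2/(-19 + J) (L(r, J) = ((2*J/(-19 + J))*r)*J + ((-13 + r) - J) = (2*J*r/(-19 + J))*J + (-13 + r - J) = 2*r*J**2/(-19 + J) + (-13 + r - J) = -13 + r - J + 2*r*J**2/(-19 + J))
L(1067, -533) - s(-754, 1883) = ((-19 - 533)*(-13 + 1067 - 1*(-533)) + 2*1067*(-533)**2)/(-19 - 533) - 1*1883 = (-552*(-13 + 1067 + 533) + 2*1067*284089)/(-552) - 1883 = -(-552*1587 + 606245926)/552 - 1883 = -(-876024 + 606245926)/552 - 1883 = -1/552*605369902 - 1883 = -302684951/276 - 1883 = -303204659/276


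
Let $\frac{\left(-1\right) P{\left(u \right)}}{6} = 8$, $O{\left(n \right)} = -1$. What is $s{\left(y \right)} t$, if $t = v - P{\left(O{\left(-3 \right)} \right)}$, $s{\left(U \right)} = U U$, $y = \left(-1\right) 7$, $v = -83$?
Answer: $-1715$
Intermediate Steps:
$P{\left(u \right)} = -48$ ($P{\left(u \right)} = \left(-6\right) 8 = -48$)
$y = -7$
$s{\left(U \right)} = U^{2}$
$t = -35$ ($t = -83 - -48 = -83 + 48 = -35$)
$s{\left(y \right)} t = \left(-7\right)^{2} \left(-35\right) = 49 \left(-35\right) = -1715$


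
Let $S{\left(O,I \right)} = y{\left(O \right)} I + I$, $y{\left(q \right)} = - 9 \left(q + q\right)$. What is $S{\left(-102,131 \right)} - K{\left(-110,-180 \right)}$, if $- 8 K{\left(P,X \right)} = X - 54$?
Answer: $\frac{962471}{4} \approx 2.4062 \cdot 10^{5}$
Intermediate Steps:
$K{\left(P,X \right)} = \frac{27}{4} - \frac{X}{8}$ ($K{\left(P,X \right)} = - \frac{X - 54}{8} = - \frac{-54 + X}{8} = \frac{27}{4} - \frac{X}{8}$)
$y{\left(q \right)} = - 18 q$ ($y{\left(q \right)} = - 9 \cdot 2 q = - 18 q$)
$S{\left(O,I \right)} = I - 18 I O$ ($S{\left(O,I \right)} = - 18 O I + I = - 18 I O + I = I - 18 I O$)
$S{\left(-102,131 \right)} - K{\left(-110,-180 \right)} = 131 \left(1 - -1836\right) - \left(\frac{27}{4} - - \frac{45}{2}\right) = 131 \left(1 + 1836\right) - \left(\frac{27}{4} + \frac{45}{2}\right) = 131 \cdot 1837 - \frac{117}{4} = 240647 - \frac{117}{4} = \frac{962471}{4}$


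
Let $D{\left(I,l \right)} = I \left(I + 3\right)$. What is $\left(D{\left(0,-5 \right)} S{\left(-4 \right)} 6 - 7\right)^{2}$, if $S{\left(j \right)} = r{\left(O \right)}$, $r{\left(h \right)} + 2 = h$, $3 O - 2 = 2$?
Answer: $49$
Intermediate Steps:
$O = \frac{4}{3}$ ($O = \frac{2}{3} + \frac{1}{3} \cdot 2 = \frac{2}{3} + \frac{2}{3} = \frac{4}{3} \approx 1.3333$)
$D{\left(I,l \right)} = I \left(3 + I\right)$
$r{\left(h \right)} = -2 + h$
$S{\left(j \right)} = - \frac{2}{3}$ ($S{\left(j \right)} = -2 + \frac{4}{3} = - \frac{2}{3}$)
$\left(D{\left(0,-5 \right)} S{\left(-4 \right)} 6 - 7\right)^{2} = \left(0 \left(3 + 0\right) \left(- \frac{2}{3}\right) 6 - 7\right)^{2} = \left(0 \cdot 3 \left(- \frac{2}{3}\right) 6 - 7\right)^{2} = \left(0 \left(- \frac{2}{3}\right) 6 - 7\right)^{2} = \left(0 \cdot 6 - 7\right)^{2} = \left(0 - 7\right)^{2} = \left(-7\right)^{2} = 49$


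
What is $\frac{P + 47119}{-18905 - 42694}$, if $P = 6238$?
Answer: $- \frac{53357}{61599} \approx -0.8662$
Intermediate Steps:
$\frac{P + 47119}{-18905 - 42694} = \frac{6238 + 47119}{-18905 - 42694} = \frac{53357}{-61599} = 53357 \left(- \frac{1}{61599}\right) = - \frac{53357}{61599}$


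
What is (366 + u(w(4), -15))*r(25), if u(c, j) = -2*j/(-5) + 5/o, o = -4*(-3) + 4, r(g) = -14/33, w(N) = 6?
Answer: -40355/264 ≈ -152.86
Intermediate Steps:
r(g) = -14/33 (r(g) = -14*1/33 = -14/33)
o = 16 (o = 12 + 4 = 16)
u(c, j) = 5/16 + 2*j/5 (u(c, j) = -2*j/(-5) + 5/16 = -2*j*(-⅕) + 5*(1/16) = 2*j/5 + 5/16 = 5/16 + 2*j/5)
(366 + u(w(4), -15))*r(25) = (366 + (5/16 + (⅖)*(-15)))*(-14/33) = (366 + (5/16 - 6))*(-14/33) = (366 - 91/16)*(-14/33) = (5765/16)*(-14/33) = -40355/264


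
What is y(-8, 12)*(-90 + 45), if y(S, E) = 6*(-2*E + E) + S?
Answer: 3600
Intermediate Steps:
y(S, E) = S - 6*E (y(S, E) = 6*(-E) + S = -6*E + S = S - 6*E)
y(-8, 12)*(-90 + 45) = (-8 - 6*12)*(-90 + 45) = (-8 - 72)*(-45) = -80*(-45) = 3600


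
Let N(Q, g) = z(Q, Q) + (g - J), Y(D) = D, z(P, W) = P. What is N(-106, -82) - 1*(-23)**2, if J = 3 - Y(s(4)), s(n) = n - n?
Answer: -720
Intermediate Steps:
s(n) = 0
J = 3 (J = 3 - 1*0 = 3 + 0 = 3)
N(Q, g) = -3 + Q + g (N(Q, g) = Q + (g - 1*3) = Q + (g - 3) = Q + (-3 + g) = -3 + Q + g)
N(-106, -82) - 1*(-23)**2 = (-3 - 106 - 82) - 1*(-23)**2 = -191 - 1*529 = -191 - 529 = -720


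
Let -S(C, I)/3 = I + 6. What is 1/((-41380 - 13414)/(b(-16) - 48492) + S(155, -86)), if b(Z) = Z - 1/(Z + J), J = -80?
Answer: 4656767/1122884304 ≈ 0.0041471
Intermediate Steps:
S(C, I) = -18 - 3*I (S(C, I) = -3*(I + 6) = -3*(6 + I) = -18 - 3*I)
b(Z) = Z - 1/(-80 + Z) (b(Z) = Z - 1/(Z - 80) = Z - 1/(-80 + Z))
1/((-41380 - 13414)/(b(-16) - 48492) + S(155, -86)) = 1/((-41380 - 13414)/((-1 + (-16)**2 - 80*(-16))/(-80 - 16) - 48492) + (-18 - 3*(-86))) = 1/(-54794/((-1 + 256 + 1280)/(-96) - 48492) + (-18 + 258)) = 1/(-54794/(-1/96*1535 - 48492) + 240) = 1/(-54794/(-1535/96 - 48492) + 240) = 1/(-54794/(-4656767/96) + 240) = 1/(-54794*(-96/4656767) + 240) = 1/(5260224/4656767 + 240) = 1/(1122884304/4656767) = 4656767/1122884304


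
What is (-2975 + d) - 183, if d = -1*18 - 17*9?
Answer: -3329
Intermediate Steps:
d = -171 (d = -18 - 153 = -171)
(-2975 + d) - 183 = (-2975 - 171) - 183 = -3146 - 183 = -3329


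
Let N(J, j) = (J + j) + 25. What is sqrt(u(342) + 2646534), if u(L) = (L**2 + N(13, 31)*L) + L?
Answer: sqrt(2787438) ≈ 1669.6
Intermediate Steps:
N(J, j) = 25 + J + j
u(L) = L**2 + 70*L (u(L) = (L**2 + (25 + 13 + 31)*L) + L = (L**2 + 69*L) + L = L**2 + 70*L)
sqrt(u(342) + 2646534) = sqrt(342*(70 + 342) + 2646534) = sqrt(342*412 + 2646534) = sqrt(140904 + 2646534) = sqrt(2787438)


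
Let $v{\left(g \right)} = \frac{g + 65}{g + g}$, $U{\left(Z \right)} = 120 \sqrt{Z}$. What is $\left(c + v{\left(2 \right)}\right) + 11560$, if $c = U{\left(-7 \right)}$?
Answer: $\frac{46307}{4} + 120 i \sqrt{7} \approx 11577.0 + 317.49 i$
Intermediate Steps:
$v{\left(g \right)} = \frac{65 + g}{2 g}$
$c = 120 i \sqrt{7}$ ($c = 120 \sqrt{-7} = 120 i \sqrt{7} \approx 317.49 i$)
$\left(c + v{\left(2 \right)}\right) + 11560 = \left(120 i \sqrt{7} + \frac{65 + 2}{2 \cdot 2}\right) + 11560 = \left(120 i \sqrt{7} + \frac{1}{2} \cdot \frac{1}{2} \cdot 67\right) + 11560 = \left(120 i \sqrt{7} + \frac{67}{4}\right) + 11560 = \left(\frac{67}{4} + 120 i \sqrt{7}\right) + 11560 = \frac{46307}{4} + 120 i \sqrt{7}$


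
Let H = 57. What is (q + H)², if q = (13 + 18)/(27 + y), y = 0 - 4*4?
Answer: 432964/121 ≈ 3578.2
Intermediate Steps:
y = -16 (y = 0 - 16 = -16)
q = 31/11 (q = (13 + 18)/(27 - 16) = 31/11 ≈ 2.8182)
(q + H)² = (31/11 + 57)² = (658/11)² = 432964/121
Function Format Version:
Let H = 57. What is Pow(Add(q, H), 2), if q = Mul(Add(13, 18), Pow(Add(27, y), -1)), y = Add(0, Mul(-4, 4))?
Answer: Rational(432964, 121) ≈ 3578.2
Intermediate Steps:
y = -16 (y = Add(0, -16) = -16)
q = Rational(31, 11) (q = Mul(Add(13, 18), Pow(Add(27, -16), -1)) = Mul(31, Pow(11, -1)) = Mul(31, Rational(1, 11)) = Rational(31, 11) ≈ 2.8182)
Pow(Add(q, H), 2) = Pow(Add(Rational(31, 11), 57), 2) = Pow(Rational(658, 11), 2) = Rational(432964, 121)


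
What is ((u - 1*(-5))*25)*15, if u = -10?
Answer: -1875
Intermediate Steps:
((u - 1*(-5))*25)*15 = ((-10 - 1*(-5))*25)*15 = ((-10 + 5)*25)*15 = -5*25*15 = -125*15 = -1875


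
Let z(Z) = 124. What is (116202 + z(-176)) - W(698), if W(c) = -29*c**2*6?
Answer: 84889822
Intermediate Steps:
W(c) = -174*c**2
(116202 + z(-176)) - W(698) = (116202 + 124) - (-174)*698**2 = 116326 - (-174)*487204 = 116326 - 1*(-84773496) = 116326 + 84773496 = 84889822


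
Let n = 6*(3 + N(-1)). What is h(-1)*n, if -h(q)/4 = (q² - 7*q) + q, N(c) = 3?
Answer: -1008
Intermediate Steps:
h(q) = -4*q² + 24*q (h(q) = -4*((q² - 7*q) + q) = -4*(q² - 6*q) = -4*q² + 24*q)
n = 36 (n = 6*(3 + 3) = 6*6 = 36)
h(-1)*n = (4*(-1)*(6 - 1*(-1)))*36 = (4*(-1)*(6 + 1))*36 = (4*(-1)*7)*36 = -28*36 = -1008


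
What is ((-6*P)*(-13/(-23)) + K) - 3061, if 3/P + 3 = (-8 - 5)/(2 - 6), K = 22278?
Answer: 441055/23 ≈ 19176.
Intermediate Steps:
P = 12 (P = 3/(-3 + (-8 - 5)/(2 - 6)) = 3/(-3 - 13/(-4)) = 3/(-3 - 13*(-1/4)) = 3/(-3 + 13/4) = 3/(1/4) = 3*4 = 12)
((-6*P)*(-13/(-23)) + K) - 3061 = ((-6*12)*(-13/(-23)) + 22278) - 3061 = (-(-936)*(-1)/23 + 22278) - 3061 = (-72*13/23 + 22278) - 3061 = (-936/23 + 22278) - 3061 = 511458/23 - 3061 = 441055/23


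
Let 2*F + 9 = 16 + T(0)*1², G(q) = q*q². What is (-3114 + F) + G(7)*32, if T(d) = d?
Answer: 15731/2 ≈ 7865.5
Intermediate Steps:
G(q) = q³
F = 7/2 (F = -9/2 + (16 + 0*1²)/2 = -9/2 + (16 + 0*1)/2 = -9/2 + (16 + 0)/2 = -9/2 + (½)*16 = -9/2 + 8 = 7/2 ≈ 3.5000)
(-3114 + F) + G(7)*32 = (-3114 + 7/2) + 7³*32 = -6221/2 + 343*32 = -6221/2 + 10976 = 15731/2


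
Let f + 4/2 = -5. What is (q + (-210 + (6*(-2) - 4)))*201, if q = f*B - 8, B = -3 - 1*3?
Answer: -38592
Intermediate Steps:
f = -7 (f = -2 - 5 = -7)
B = -6 (B = -3 - 3 = -6)
q = 34 (q = -7*(-6) - 8 = 42 - 8 = 34)
(q + (-210 + (6*(-2) - 4)))*201 = (34 + (-210 + (6*(-2) - 4)))*201 = (34 + (-210 + (-12 - 4)))*201 = (34 + (-210 - 16))*201 = (34 - 226)*201 = -192*201 = -38592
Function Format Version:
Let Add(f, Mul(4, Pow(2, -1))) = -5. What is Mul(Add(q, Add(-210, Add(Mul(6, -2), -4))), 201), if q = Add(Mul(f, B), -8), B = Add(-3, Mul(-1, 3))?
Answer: -38592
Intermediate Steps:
f = -7 (f = Add(-2, -5) = -7)
B = -6 (B = Add(-3, -3) = -6)
q = 34 (q = Add(Mul(-7, -6), -8) = Add(42, -8) = 34)
Mul(Add(q, Add(-210, Add(Mul(6, -2), -4))), 201) = Mul(Add(34, Add(-210, Add(Mul(6, -2), -4))), 201) = Mul(Add(34, Add(-210, Add(-12, -4))), 201) = Mul(Add(34, Add(-210, -16)), 201) = Mul(Add(34, -226), 201) = Mul(-192, 201) = -38592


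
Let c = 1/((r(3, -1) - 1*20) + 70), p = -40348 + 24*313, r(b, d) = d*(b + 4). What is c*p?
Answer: -32836/43 ≈ -763.63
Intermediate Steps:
r(b, d) = d*(4 + b)
p = -32836 (p = -40348 + 7512 = -32836)
c = 1/43 (c = 1/((-(4 + 3) - 1*20) + 70) = 1/((-1*7 - 20) + 70) = 1/((-7 - 20) + 70) = 1/(-27 + 70) = 1/43 ≈ 0.023256)
c*p = (1/43)*(-32836) = -32836/43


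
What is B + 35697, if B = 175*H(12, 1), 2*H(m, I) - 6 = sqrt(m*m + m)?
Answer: 36222 + 175*sqrt(39) ≈ 37315.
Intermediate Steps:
H(m, I) = 3 + sqrt(m + m**2)/2 (H(m, I) = 3 + sqrt(m*m + m)/2 = 3 + sqrt(m**2 + m)/2 = 3 + sqrt(m + m**2)/2)
B = 525 + 175*sqrt(39) (B = 175*(3 + sqrt(12*(1 + 12))/2) = 175*(3 + sqrt(12*13)/2) = 175*(3 + sqrt(156)/2) = 175*(3 + (2*sqrt(39))/2) = 175*(3 + sqrt(39)) = 525 + 175*sqrt(39) ≈ 1617.9)
B + 35697 = (525 + 175*sqrt(39)) + 35697 = 36222 + 175*sqrt(39)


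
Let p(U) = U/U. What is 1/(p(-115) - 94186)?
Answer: -1/94185 ≈ -1.0617e-5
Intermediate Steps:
p(U) = 1
1/(p(-115) - 94186) = 1/(1 - 94186) = 1/(-94185) = -1/94185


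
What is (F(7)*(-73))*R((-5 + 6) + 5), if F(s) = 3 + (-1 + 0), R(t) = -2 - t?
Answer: 1168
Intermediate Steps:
F(s) = 2 (F(s) = 3 - 1 = 2)
(F(7)*(-73))*R((-5 + 6) + 5) = (2*(-73))*(-2 - ((-5 + 6) + 5)) = -146*(-2 - (1 + 5)) = -146*(-2 - 1*6) = -146*(-2 - 6) = -146*(-8) = 1168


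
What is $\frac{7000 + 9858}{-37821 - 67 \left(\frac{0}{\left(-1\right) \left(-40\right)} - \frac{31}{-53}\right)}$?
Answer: $- \frac{446737}{1003295} \approx -0.44527$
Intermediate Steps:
$\frac{7000 + 9858}{-37821 - 67 \left(\frac{0}{\left(-1\right) \left(-40\right)} - \frac{31}{-53}\right)} = \frac{16858}{-37821 - 67 \left(\frac{0}{40} - - \frac{31}{53}\right)} = \frac{16858}{-37821 - 67 \left(0 \cdot \frac{1}{40} + \frac{31}{53}\right)} = \frac{16858}{-37821 - 67 \left(0 + \frac{31}{53}\right)} = \frac{16858}{-37821 - \frac{2077}{53}} = \frac{16858}{- \frac{2006590}{53}} = 16858 \left(- \frac{53}{2006590}\right) = - \frac{446737}{1003295}$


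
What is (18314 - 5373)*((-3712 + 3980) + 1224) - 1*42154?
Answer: 19265818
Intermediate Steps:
(18314 - 5373)*((-3712 + 3980) + 1224) - 1*42154 = 12941*(268 + 1224) - 42154 = 12941*1492 - 42154 = 19307972 - 42154 = 19265818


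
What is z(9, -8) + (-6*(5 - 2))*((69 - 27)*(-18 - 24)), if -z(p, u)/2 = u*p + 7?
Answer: 31882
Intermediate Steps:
z(p, u) = -14 - 2*p*u (z(p, u) = -2*(u*p + 7) = -2*(p*u + 7) = -2*(7 + p*u) = -14 - 2*p*u)
z(9, -8) + (-6*(5 - 2))*((69 - 27)*(-18 - 24)) = (-14 - 2*9*(-8)) + (-6*(5 - 2))*((69 - 27)*(-18 - 24)) = (-14 + 144) + (-6*3)*(42*(-42)) = 130 - 18*(-1764) = 130 + 31752 = 31882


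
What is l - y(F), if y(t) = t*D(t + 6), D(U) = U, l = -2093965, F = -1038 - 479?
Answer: -4386152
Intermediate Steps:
F = -1517
y(t) = t*(6 + t) (y(t) = t*(t + 6) = t*(6 + t))
l - y(F) = -2093965 - (-1517)*(6 - 1517) = -2093965 - (-1517)*(-1511) = -2093965 - 1*2292187 = -2093965 - 2292187 = -4386152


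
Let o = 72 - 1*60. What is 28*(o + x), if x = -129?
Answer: -3276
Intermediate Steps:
o = 12 (o = 72 - 60 = 12)
28*(o + x) = 28*(12 - 129) = 28*(-117) = -3276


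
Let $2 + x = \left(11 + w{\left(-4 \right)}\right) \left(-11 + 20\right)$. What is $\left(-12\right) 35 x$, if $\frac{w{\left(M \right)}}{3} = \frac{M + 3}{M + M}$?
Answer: $- \frac{84315}{2} \approx -42158.0$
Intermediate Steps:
$w{\left(M \right)} = \frac{3 \left(3 + M\right)}{2 M}$ ($w{\left(M \right)} = 3 \frac{M + 3}{M + M} = 3 \frac{3 + M}{2 M} = \frac{3 \left(3 + M\right)}{2 M}$)
$x = \frac{803}{8}$ ($x = -2 + \left(11 + \frac{3 \left(3 - 4\right)}{2 \left(-4\right)}\right) \left(-11 + 20\right) = -2 + \left(11 + \frac{3}{2} \left(- \frac{1}{4}\right) \left(-1\right)\right) 9 = -2 + \left(11 + \frac{3}{8}\right) 9 = -2 + \frac{91}{8} \cdot 9 = -2 + \frac{819}{8} = \frac{803}{8} \approx 100.38$)
$\left(-12\right) 35 x = \left(-12\right) 35 \cdot \frac{803}{8} = \left(-420\right) \frac{803}{8} = - \frac{84315}{2}$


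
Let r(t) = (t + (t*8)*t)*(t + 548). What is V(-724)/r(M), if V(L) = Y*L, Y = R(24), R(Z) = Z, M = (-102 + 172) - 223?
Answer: -5792/24637335 ≈ -0.00023509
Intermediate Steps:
M = -153 (M = 70 - 223 = -153)
Y = 24
V(L) = 24*L
r(t) = (548 + t)*(t + 8*t²) (r(t) = (t + (8*t)*t)*(548 + t) = (t + 8*t²)*(548 + t) = (548 + t)*(t + 8*t²))
V(-724)/r(M) = (24*(-724))/((-153*(548 + 8*(-153)² + 4385*(-153)))) = -17376*(-1/(153*(548 + 8*23409 - 670905))) = -17376*(-1/(153*(548 + 187272 - 670905))) = -17376/((-153*(-483085))) = -17376/73912005 = -17376*1/73912005 = -5792/24637335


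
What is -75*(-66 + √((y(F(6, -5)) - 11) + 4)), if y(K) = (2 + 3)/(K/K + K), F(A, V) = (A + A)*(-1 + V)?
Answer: 4950 - 75*I*√35642/71 ≈ 4950.0 - 199.43*I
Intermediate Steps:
F(A, V) = 2*A*(-1 + V) (F(A, V) = (2*A)*(-1 + V) = 2*A*(-1 + V))
y(K) = 5/(1 + K)
-75*(-66 + √((y(F(6, -5)) - 11) + 4)) = -75*(-66 + √((5/(1 + 2*6*(-1 - 5)) - 11) + 4)) = -75*(-66 + √((5/(1 + 2*6*(-6)) - 11) + 4)) = -75*(-66 + √((5/(1 - 72) - 11) + 4)) = -75*(-66 + √((5/(-71) - 11) + 4)) = -75*(-66 + √((5*(-1/71) - 11) + 4)) = -75*(-66 + √((-5/71 - 11) + 4)) = -75*(-66 + √(-786/71 + 4)) = -75*(-66 + √(-502/71)) = -75*(-66 + I*√35642/71) = 4950 - 75*I*√35642/71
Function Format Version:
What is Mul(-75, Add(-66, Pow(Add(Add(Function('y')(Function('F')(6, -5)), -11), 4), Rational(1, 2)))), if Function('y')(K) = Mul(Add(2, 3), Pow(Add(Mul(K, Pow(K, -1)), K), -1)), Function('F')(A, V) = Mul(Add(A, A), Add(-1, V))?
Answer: Add(4950, Mul(Rational(-75, 71), I, Pow(35642, Rational(1, 2)))) ≈ Add(4950.0, Mul(-199.43, I))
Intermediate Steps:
Function('F')(A, V) = Mul(2, A, Add(-1, V)) (Function('F')(A, V) = Mul(Mul(2, A), Add(-1, V)) = Mul(2, A, Add(-1, V)))
Function('y')(K) = Mul(5, Pow(Add(1, K), -1))
Mul(-75, Add(-66, Pow(Add(Add(Function('y')(Function('F')(6, -5)), -11), 4), Rational(1, 2)))) = Mul(-75, Add(-66, Pow(Add(Add(Mul(5, Pow(Add(1, Mul(2, 6, Add(-1, -5))), -1)), -11), 4), Rational(1, 2)))) = Mul(-75, Add(-66, Pow(Add(Add(Mul(5, Pow(Add(1, Mul(2, 6, -6)), -1)), -11), 4), Rational(1, 2)))) = Mul(-75, Add(-66, Pow(Add(Add(Mul(5, Pow(Add(1, -72), -1)), -11), 4), Rational(1, 2)))) = Mul(-75, Add(-66, Pow(Add(Add(Mul(5, Pow(-71, -1)), -11), 4), Rational(1, 2)))) = Mul(-75, Add(-66, Pow(Add(Add(Mul(5, Rational(-1, 71)), -11), 4), Rational(1, 2)))) = Mul(-75, Add(-66, Pow(Add(Add(Rational(-5, 71), -11), 4), Rational(1, 2)))) = Mul(-75, Add(-66, Pow(Add(Rational(-786, 71), 4), Rational(1, 2)))) = Mul(-75, Add(-66, Pow(Rational(-502, 71), Rational(1, 2)))) = Mul(-75, Add(-66, Mul(Rational(1, 71), I, Pow(35642, Rational(1, 2))))) = Add(4950, Mul(Rational(-75, 71), I, Pow(35642, Rational(1, 2))))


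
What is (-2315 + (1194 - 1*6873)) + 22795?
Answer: 14801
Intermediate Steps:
(-2315 + (1194 - 1*6873)) + 22795 = (-2315 + (1194 - 6873)) + 22795 = (-2315 - 5679) + 22795 = -7994 + 22795 = 14801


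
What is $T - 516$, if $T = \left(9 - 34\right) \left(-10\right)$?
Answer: $-266$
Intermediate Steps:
$T = 250$ ($T = \left(-25\right) \left(-10\right) = 250$)
$T - 516 = 250 - 516 = -266$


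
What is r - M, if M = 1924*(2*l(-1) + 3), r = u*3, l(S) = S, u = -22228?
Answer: -68608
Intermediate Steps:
r = -66684 (r = -22228*3 = -66684)
M = 1924 (M = 1924*(2*(-1) + 3) = 1924*(-2 + 3) = 1924*1 = 1924)
r - M = -66684 - 1*1924 = -66684 - 1924 = -68608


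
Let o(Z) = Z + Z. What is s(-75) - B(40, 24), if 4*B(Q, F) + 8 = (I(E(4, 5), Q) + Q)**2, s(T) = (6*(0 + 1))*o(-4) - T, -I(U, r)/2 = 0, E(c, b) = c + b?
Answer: -371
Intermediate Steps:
o(Z) = 2*Z
E(c, b) = b + c
I(U, r) = 0 (I(U, r) = -2*0 = 0)
s(T) = -48 - T (s(T) = (6*(0 + 1))*(2*(-4)) - T = (6*1)*(-8) - T = 6*(-8) - T = -48 - T)
B(Q, F) = -2 + Q**2/4 (B(Q, F) = -2 + (0 + Q)**2/4 = -2 + Q**2/4)
s(-75) - B(40, 24) = (-48 - 1*(-75)) - (-2 + (1/4)*40**2) = (-48 + 75) - (-2 + (1/4)*1600) = 27 - (-2 + 400) = 27 - 1*398 = 27 - 398 = -371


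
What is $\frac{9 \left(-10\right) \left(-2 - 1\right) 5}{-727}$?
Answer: $- \frac{1350}{727} \approx -1.8569$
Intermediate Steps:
$\frac{9 \left(-10\right) \left(-2 - 1\right) 5}{-727} = - 90 \left(-2 + \left(-5 + 4\right)\right) 5 \left(- \frac{1}{727}\right) = - 90 \left(-2 - 1\right) 5 \left(- \frac{1}{727}\right) = - 90 \left(\left(-3\right) 5\right) \left(- \frac{1}{727}\right) = \left(-90\right) \left(-15\right) \left(- \frac{1}{727}\right) = 1350 \left(- \frac{1}{727}\right) = - \frac{1350}{727}$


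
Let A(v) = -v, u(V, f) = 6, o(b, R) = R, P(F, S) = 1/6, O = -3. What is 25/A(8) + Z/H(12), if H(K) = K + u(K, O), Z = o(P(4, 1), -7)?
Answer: -253/72 ≈ -3.5139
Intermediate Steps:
P(F, S) = 1/6
Z = -7
H(K) = 6 + K (H(K) = K + 6 = 6 + K)
25/A(8) + Z/H(12) = 25/((-1*8)) - 7/(6 + 12) = 25/(-8) - 7/18 = 25*(-1/8) - 7*1/18 = -25/8 - 7/18 = -253/72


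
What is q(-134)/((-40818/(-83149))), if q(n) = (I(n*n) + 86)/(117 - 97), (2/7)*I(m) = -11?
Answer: 1579831/326544 ≈ 4.8380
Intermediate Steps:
I(m) = -77/2 (I(m) = (7/2)*(-11) = -77/2)
q(n) = 19/8 (q(n) = (-77/2 + 86)/(117 - 97) = (95/2)/20 = (95/2)*(1/20) = 19/8)
q(-134)/((-40818/(-83149))) = 19/(8*((-40818/(-83149)))) = 19/(8*((-40818*(-1/83149)))) = 19/(8*(40818/83149)) = (19/8)*(83149/40818) = 1579831/326544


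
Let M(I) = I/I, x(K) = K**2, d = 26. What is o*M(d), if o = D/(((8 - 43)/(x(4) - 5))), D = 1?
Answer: -11/35 ≈ -0.31429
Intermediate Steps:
M(I) = 1
o = -11/35 (o = 1/((8 - 43)/(4**2 - 5)) = 1/(-35/(16 - 5)) = 1/(-35/11) = 1*(-11/35) = -11/35 ≈ -0.31429)
o*M(d) = -11/35*1 = -11/35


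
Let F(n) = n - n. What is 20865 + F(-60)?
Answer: 20865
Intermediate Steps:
F(n) = 0
20865 + F(-60) = 20865 + 0 = 20865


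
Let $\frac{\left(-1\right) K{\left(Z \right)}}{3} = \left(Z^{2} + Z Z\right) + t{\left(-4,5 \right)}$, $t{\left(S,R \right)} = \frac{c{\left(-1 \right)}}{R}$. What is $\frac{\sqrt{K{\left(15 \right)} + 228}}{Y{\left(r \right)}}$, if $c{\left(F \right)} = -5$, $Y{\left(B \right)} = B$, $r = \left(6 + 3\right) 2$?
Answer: $\frac{i \sqrt{1119}}{18} \approx 1.8584 i$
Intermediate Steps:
$r = 18$ ($r = 9 \cdot 2 = 18$)
$t{\left(S,R \right)} = - \frac{5}{R}$
$K{\left(Z \right)} = 3 - 6 Z^{2}$ ($K{\left(Z \right)} = - 3 \left(\left(Z^{2} + Z Z\right) - \frac{5}{5}\right) = - 3 \left(\left(Z^{2} + Z^{2}\right) - 1\right) = - 3 \left(2 Z^{2} - 1\right) = - 3 \left(-1 + 2 Z^{2}\right) = 3 - 6 Z^{2}$)
$\frac{\sqrt{K{\left(15 \right)} + 228}}{Y{\left(r \right)}} = \frac{\sqrt{\left(3 - 6 \cdot 15^{2}\right) + 228}}{18} = \sqrt{\left(3 - 1350\right) + 228} \cdot \frac{1}{18} = \sqrt{-1347 + 228} \cdot \frac{1}{18} = \sqrt{-1119} \cdot \frac{1}{18} = i \sqrt{1119} \cdot \frac{1}{18} = \frac{i \sqrt{1119}}{18}$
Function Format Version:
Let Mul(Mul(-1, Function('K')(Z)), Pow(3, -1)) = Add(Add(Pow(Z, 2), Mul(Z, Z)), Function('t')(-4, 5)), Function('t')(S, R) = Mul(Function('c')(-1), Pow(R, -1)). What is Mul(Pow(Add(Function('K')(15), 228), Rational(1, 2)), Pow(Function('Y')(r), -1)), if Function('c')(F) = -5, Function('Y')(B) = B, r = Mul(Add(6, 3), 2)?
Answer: Mul(Rational(1, 18), I, Pow(1119, Rational(1, 2))) ≈ Mul(1.8584, I)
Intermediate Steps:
r = 18 (r = Mul(9, 2) = 18)
Function('t')(S, R) = Mul(-5, Pow(R, -1))
Function('K')(Z) = Add(3, Mul(-6, Pow(Z, 2))) (Function('K')(Z) = Mul(-3, Add(Add(Pow(Z, 2), Mul(Z, Z)), Mul(-5, Pow(5, -1)))) = Mul(-3, Add(Add(Pow(Z, 2), Pow(Z, 2)), Mul(-5, Rational(1, 5)))) = Mul(-3, Add(Mul(2, Pow(Z, 2)), -1)) = Mul(-3, Add(-1, Mul(2, Pow(Z, 2)))) = Add(3, Mul(-6, Pow(Z, 2))))
Mul(Pow(Add(Function('K')(15), 228), Rational(1, 2)), Pow(Function('Y')(r), -1)) = Mul(Pow(Add(Add(3, Mul(-6, Pow(15, 2))), 228), Rational(1, 2)), Pow(18, -1)) = Mul(Pow(Add(Add(3, Mul(-6, 225)), 228), Rational(1, 2)), Rational(1, 18)) = Mul(Pow(Add(Add(3, -1350), 228), Rational(1, 2)), Rational(1, 18)) = Mul(Pow(Add(-1347, 228), Rational(1, 2)), Rational(1, 18)) = Mul(Pow(-1119, Rational(1, 2)), Rational(1, 18)) = Mul(Mul(I, Pow(1119, Rational(1, 2))), Rational(1, 18)) = Mul(Rational(1, 18), I, Pow(1119, Rational(1, 2)))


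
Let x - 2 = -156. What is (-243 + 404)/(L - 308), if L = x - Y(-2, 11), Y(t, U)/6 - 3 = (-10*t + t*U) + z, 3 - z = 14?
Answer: -161/402 ≈ -0.40050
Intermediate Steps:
z = -11 (z = 3 - 1*14 = 3 - 14 = -11)
Y(t, U) = -48 - 60*t + 6*U*t (Y(t, U) = 18 + 6*((-10*t + t*U) - 11) = 18 + 6*((-10*t + U*t) - 11) = 18 + 6*(-11 - 10*t + U*t) = 18 + (-66 - 60*t + 6*U*t) = -48 - 60*t + 6*U*t)
x = -154 (x = 2 - 156 = -154)
L = -94 (L = -154 - (-48 - 60*(-2) + 6*11*(-2)) = -154 - (-48 + 120 - 132) = -154 - 1*(-60) = -154 + 60 = -94)
(-243 + 404)/(L - 308) = (-243 + 404)/(-94 - 308) = 161/(-402) = 161*(-1/402) = -161/402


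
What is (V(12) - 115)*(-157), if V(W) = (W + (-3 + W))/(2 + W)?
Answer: 35639/2 ≈ 17820.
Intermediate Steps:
V(W) = (-3 + 2*W)/(2 + W)
(V(12) - 115)*(-157) = ((-3 + 2*12)/(2 + 12) - 115)*(-157) = ((-3 + 24)/14 - 115)*(-157) = ((1/14)*21 - 115)*(-157) = (3/2 - 115)*(-157) = -227/2*(-157) = 35639/2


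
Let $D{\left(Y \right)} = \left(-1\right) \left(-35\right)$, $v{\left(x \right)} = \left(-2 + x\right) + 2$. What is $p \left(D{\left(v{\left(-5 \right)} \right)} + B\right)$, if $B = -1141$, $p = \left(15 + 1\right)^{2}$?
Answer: $-283136$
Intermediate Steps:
$v{\left(x \right)} = x$
$D{\left(Y \right)} = 35$
$p = 256$ ($p = 16^{2} = 256$)
$p \left(D{\left(v{\left(-5 \right)} \right)} + B\right) = 256 \left(35 - 1141\right) = 256 \left(-1106\right) = -283136$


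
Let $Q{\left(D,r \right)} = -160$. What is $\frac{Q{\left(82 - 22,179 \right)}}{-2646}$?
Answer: $\frac{80}{1323} \approx 0.060469$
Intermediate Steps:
$\frac{Q{\left(82 - 22,179 \right)}}{-2646} = - \frac{160}{-2646} = \left(-160\right) \left(- \frac{1}{2646}\right) = \frac{80}{1323}$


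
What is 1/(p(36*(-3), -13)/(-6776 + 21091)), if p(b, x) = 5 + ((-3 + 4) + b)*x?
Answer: 14315/1396 ≈ 10.254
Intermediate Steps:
p(b, x) = 5 + x*(1 + b) (p(b, x) = 5 + (1 + b)*x = 5 + x*(1 + b))
1/(p(36*(-3), -13)/(-6776 + 21091)) = 1/((5 - 13 + (36*(-3))*(-13))/(-6776 + 21091)) = 1/((5 - 13 - 108*(-13))/14315) = 1/((5 - 13 + 1404)*(1/14315)) = 1/(1396*(1/14315)) = 1/(1396/14315) = 14315/1396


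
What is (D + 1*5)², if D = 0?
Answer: 25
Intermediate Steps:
(D + 1*5)² = (0 + 1*5)² = (0 + 5)² = 5² = 25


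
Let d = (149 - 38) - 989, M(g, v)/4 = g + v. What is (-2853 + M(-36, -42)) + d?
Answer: -4043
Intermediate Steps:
M(g, v) = 4*g + 4*v (M(g, v) = 4*(g + v) = 4*g + 4*v)
d = -878 (d = 111 - 989 = -878)
(-2853 + M(-36, -42)) + d = (-2853 + (4*(-36) + 4*(-42))) - 878 = (-2853 + (-144 - 168)) - 878 = (-2853 - 312) - 878 = -3165 - 878 = -4043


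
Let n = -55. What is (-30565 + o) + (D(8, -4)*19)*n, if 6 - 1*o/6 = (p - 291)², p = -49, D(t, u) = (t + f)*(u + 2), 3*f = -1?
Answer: -2124317/3 ≈ -7.0811e+5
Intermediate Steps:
f = -⅓ (f = (⅓)*(-1) = -⅓ ≈ -0.33333)
D(t, u) = (2 + u)*(-⅓ + t) (D(t, u) = (t - ⅓)*(u + 2) = (-⅓ + t)*(2 + u) = (2 + u)*(-⅓ + t))
o = -693564 (o = 36 - 6*(-49 - 291)² = 36 - 6*(-340)² = 36 - 6*115600 = 36 - 693600 = -693564)
(-30565 + o) + (D(8, -4)*19)*n = (-30565 - 693564) + ((-⅔ + 2*8 - ⅓*(-4) + 8*(-4))*19)*(-55) = -724129 + ((-⅔ + 16 + 4/3 - 32)*19)*(-55) = -724129 - 46/3*19*(-55) = -724129 - 874/3*(-55) = -724129 + 48070/3 = -2124317/3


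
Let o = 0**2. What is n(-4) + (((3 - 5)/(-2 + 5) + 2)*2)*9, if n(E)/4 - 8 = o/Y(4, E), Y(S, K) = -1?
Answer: 56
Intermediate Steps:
o = 0
n(E) = 32 (n(E) = 32 + 4*(0/(-1)) = 32 + 4*(0*(-1)) = 32 + 4*0 = 32 + 0 = 32)
n(-4) + (((3 - 5)/(-2 + 5) + 2)*2)*9 = 32 + (((3 - 5)/(-2 + 5) + 2)*2)*9 = 32 + ((-2/3 + 2)*2)*9 = 32 + ((4/3)*2)*9 = 32 + (8/3)*9 = 32 + 24 = 56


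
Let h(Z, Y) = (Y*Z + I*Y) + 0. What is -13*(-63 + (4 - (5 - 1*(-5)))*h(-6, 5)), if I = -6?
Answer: -3861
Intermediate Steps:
h(Z, Y) = -6*Y + Y*Z (h(Z, Y) = (Y*Z - 6*Y) + 0 = (-6*Y + Y*Z) + 0 = -6*Y + Y*Z)
-13*(-63 + (4 - (5 - 1*(-5)))*h(-6, 5)) = -13*(-63 + (4 - (5 - 1*(-5)))*(5*(-6 - 6))) = -13*(-63 + (4 - (5 + 5))*(5*(-12))) = -13*(-63 + (4 - 1*10)*(-60)) = -13*(-63 + (4 - 10)*(-60)) = -13*(-63 - 6*(-60)) = -13*(-63 + 360) = -13*297 = -3861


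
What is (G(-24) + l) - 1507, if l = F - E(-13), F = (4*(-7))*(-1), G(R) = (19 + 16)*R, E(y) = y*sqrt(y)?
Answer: -2319 + 13*I*sqrt(13) ≈ -2319.0 + 46.872*I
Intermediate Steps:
E(y) = y**(3/2)
G(R) = 35*R
F = 28 (F = -28*(-1) = 28)
l = 28 + 13*I*sqrt(13) (l = 28 - (-13)**(3/2) = 28 - (-13)*I*sqrt(13) = 28 + 13*I*sqrt(13) ≈ 28.0 + 46.872*I)
(G(-24) + l) - 1507 = (35*(-24) + (28 + 13*I*sqrt(13))) - 1507 = (-840 + (28 + 13*I*sqrt(13))) - 1507 = (-812 + 13*I*sqrt(13)) - 1507 = -2319 + 13*I*sqrt(13)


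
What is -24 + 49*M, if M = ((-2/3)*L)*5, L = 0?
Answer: -24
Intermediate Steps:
M = 0 (M = (-2/3*0)*5 = (-2*⅓*0)*5 = -⅔*0*5 = 0*5 = 0)
-24 + 49*M = -24 + 49*0 = -24 + 0 = -24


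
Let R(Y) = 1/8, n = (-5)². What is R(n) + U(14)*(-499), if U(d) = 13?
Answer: -51895/8 ≈ -6486.9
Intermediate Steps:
n = 25
R(Y) = ⅛
R(n) + U(14)*(-499) = ⅛ + 13*(-499) = ⅛ - 6487 = -51895/8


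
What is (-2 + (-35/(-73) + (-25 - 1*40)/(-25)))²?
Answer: 155236/133225 ≈ 1.1652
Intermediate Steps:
(-2 + (-35/(-73) + (-25 - 1*40)/(-25)))² = (-2 + (-35*(-1/73) + (-25 - 40)*(-1/25)))² = (-2 + (35/73 - 65*(-1/25)))² = (-2 + (35/73 + 13/5))² = (-2 + 1124/365)² = (394/365)² = 155236/133225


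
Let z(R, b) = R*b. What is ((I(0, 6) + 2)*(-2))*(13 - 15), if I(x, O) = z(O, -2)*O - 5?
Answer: -300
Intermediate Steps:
I(x, O) = -5 - 2*O² (I(x, O) = (O*(-2))*O - 5 = (-2*O)*O - 5 = -2*O² - 5 = -5 - 2*O²)
((I(0, 6) + 2)*(-2))*(13 - 15) = (((-5 - 2*6²) + 2)*(-2))*(13 - 15) = (((-5 - 2*36) + 2)*(-2))*(-2) = (((-5 - 72) + 2)*(-2))*(-2) = ((-77 + 2)*(-2))*(-2) = -75*(-2)*(-2) = 150*(-2) = -300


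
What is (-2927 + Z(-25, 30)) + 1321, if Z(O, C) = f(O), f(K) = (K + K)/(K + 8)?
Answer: -27252/17 ≈ -1603.1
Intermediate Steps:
f(K) = 2*K/(8 + K) (f(K) = (2*K)/(8 + K) = 2*K/(8 + K))
Z(O, C) = 2*O/(8 + O)
(-2927 + Z(-25, 30)) + 1321 = (-2927 + 2*(-25)/(8 - 25)) + 1321 = (-2927 + 2*(-25)/(-17)) + 1321 = (-2927 + 2*(-25)*(-1/17)) + 1321 = (-2927 + 50/17) + 1321 = -49709/17 + 1321 = -27252/17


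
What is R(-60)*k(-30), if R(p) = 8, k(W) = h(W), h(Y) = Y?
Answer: -240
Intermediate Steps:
k(W) = W
R(-60)*k(-30) = 8*(-30) = -240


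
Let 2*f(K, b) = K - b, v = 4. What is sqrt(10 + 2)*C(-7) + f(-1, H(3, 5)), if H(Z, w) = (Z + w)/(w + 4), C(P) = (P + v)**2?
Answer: -17/18 + 18*sqrt(3) ≈ 30.232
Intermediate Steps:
C(P) = (4 + P)**2 (C(P) = (P + 4)**2 = (4 + P)**2)
H(Z, w) = (Z + w)/(4 + w)
f(K, b) = K/2 - b/2 (f(K, b) = (K - b)/2 = K/2 - b/2)
sqrt(10 + 2)*C(-7) + f(-1, H(3, 5)) = sqrt(10 + 2)*(4 - 7)**2 + ((1/2)*(-1) - (3 + 5)/(2*(4 + 5))) = sqrt(12)*(-3)**2 + (-1/2 - 8/(2*9)) = (2*sqrt(3))*9 + (-1/2 - 8/18) = 18*sqrt(3) + (-1/2 - 1/2*8/9) = 18*sqrt(3) + (-1/2 - 4/9) = 18*sqrt(3) - 17/18 = -17/18 + 18*sqrt(3)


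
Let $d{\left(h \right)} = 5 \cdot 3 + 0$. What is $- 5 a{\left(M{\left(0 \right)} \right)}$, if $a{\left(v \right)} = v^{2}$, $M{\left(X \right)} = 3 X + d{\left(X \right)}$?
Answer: $-1125$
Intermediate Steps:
$d{\left(h \right)} = 15$ ($d{\left(h \right)} = 15 + 0 = 15$)
$M{\left(X \right)} = 15 + 3 X$ ($M{\left(X \right)} = 3 X + 15 = 15 + 3 X$)
$- 5 a{\left(M{\left(0 \right)} \right)} = - 5 \left(15 + 3 \cdot 0\right)^{2} = - 5 \left(15 + 0\right)^{2} = - 5 \cdot 15^{2} = \left(-5\right) 225 = -1125$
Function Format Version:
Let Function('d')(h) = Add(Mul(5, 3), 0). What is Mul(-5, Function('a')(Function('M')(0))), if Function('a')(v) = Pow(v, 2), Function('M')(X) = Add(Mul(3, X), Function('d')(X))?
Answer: -1125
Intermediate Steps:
Function('d')(h) = 15 (Function('d')(h) = Add(15, 0) = 15)
Function('M')(X) = Add(15, Mul(3, X)) (Function('M')(X) = Add(Mul(3, X), 15) = Add(15, Mul(3, X)))
Mul(-5, Function('a')(Function('M')(0))) = Mul(-5, Pow(Add(15, Mul(3, 0)), 2)) = Mul(-5, Pow(Add(15, 0), 2)) = Mul(-5, Pow(15, 2)) = Mul(-5, 225) = -1125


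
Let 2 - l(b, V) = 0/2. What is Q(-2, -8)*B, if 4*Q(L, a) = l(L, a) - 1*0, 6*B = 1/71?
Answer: 1/852 ≈ 0.0011737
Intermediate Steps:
l(b, V) = 2 (l(b, V) = 2 - 0/2 = 2 - 1*0 = 2 + 0 = 2)
B = 1/426 (B = (⅙)/71 = (⅙)*(1/71) = 1/426 ≈ 0.0023474)
Q(L, a) = ½ (Q(L, a) = (2 - 1*0)/4 = (2 + 0)/4 = (¼)*2 = ½)
Q(-2, -8)*B = (½)*(1/426) = 1/852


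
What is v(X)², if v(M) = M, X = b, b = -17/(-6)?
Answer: 289/36 ≈ 8.0278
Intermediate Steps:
b = 17/6 (b = -17*(-⅙) = 17/6 ≈ 2.8333)
X = 17/6 ≈ 2.8333
v(X)² = (17/6)² = 289/36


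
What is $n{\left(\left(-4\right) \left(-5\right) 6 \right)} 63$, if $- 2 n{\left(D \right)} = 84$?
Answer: $-2646$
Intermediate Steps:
$n{\left(D \right)} = -42$ ($n{\left(D \right)} = \left(- \frac{1}{2}\right) 84 = -42$)
$n{\left(\left(-4\right) \left(-5\right) 6 \right)} 63 = \left(-42\right) 63 = -2646$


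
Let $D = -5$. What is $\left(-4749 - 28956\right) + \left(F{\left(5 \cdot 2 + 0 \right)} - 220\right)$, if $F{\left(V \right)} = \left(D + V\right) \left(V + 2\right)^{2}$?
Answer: $-33205$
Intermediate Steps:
$F{\left(V \right)} = \left(2 + V\right)^{2} \left(-5 + V\right)$ ($F{\left(V \right)} = \left(-5 + V\right) \left(V + 2\right)^{2} = \left(-5 + V\right) \left(2 + V\right)^{2} = \left(2 + V\right)^{2} \left(-5 + V\right)$)
$\left(-4749 - 28956\right) + \left(F{\left(5 \cdot 2 + 0 \right)} - 220\right) = \left(-4749 - 28956\right) - \left(220 - \left(2 + \left(5 \cdot 2 + 0\right)\right)^{2} \left(-5 + \left(5 \cdot 2 + 0\right)\right)\right) = -33705 - \left(220 - \left(2 + \left(10 + 0\right)\right)^{2} \left(-5 + \left(10 + 0\right)\right)\right) = -33705 - \left(220 - \left(2 + 10\right)^{2} \left(-5 + 10\right)\right) = -33705 - \left(220 - 12^{2} \cdot 5\right) = -33705 + \left(144 \cdot 5 - 220\right) = -33705 + \left(720 - 220\right) = -33705 + 500 = -33205$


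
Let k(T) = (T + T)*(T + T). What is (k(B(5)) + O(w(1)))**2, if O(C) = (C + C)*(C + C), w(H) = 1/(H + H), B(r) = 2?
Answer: 289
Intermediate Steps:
w(H) = 1/(2*H)
k(T) = 4*T**2 (k(T) = (2*T)*(2*T) = 4*T**2)
O(C) = 4*C**2 (O(C) = (2*C)*(2*C) = 4*C**2)
(k(B(5)) + O(w(1)))**2 = (4*2**2 + 4*((1/2)/1)**2)**2 = (4*4 + 4*((1/2)*1)**2)**2 = (16 + 4*(1/2)**2)**2 = (16 + 4*(1/4))**2 = (16 + 1)**2 = 17**2 = 289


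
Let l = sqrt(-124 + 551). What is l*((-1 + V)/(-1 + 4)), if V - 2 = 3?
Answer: 4*sqrt(427)/3 ≈ 27.552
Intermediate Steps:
V = 5 (V = 2 + 3 = 5)
l = sqrt(427) ≈ 20.664
l*((-1 + V)/(-1 + 4)) = sqrt(427)*((-1 + 5)/(-1 + 4)) = sqrt(427)*(4/3) = 4*sqrt(427)/3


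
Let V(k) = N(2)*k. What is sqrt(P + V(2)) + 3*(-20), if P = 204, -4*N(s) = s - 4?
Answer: -60 + sqrt(205) ≈ -45.682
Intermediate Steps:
N(s) = 1 - s/4 (N(s) = -(s - 4)/4 = -(-4 + s)/4 = 1 - s/4)
V(k) = k/2 (V(k) = (1 - 1/4*2)*k = (1 - 1/2)*k = k/2)
sqrt(P + V(2)) + 3*(-20) = sqrt(204 + (1/2)*2) + 3*(-20) = sqrt(204 + 1) - 60 = sqrt(205) - 60 = -60 + sqrt(205)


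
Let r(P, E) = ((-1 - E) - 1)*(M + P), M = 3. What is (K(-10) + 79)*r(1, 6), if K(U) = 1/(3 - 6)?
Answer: -7552/3 ≈ -2517.3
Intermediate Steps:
r(P, E) = (-2 - E)*(3 + P) (r(P, E) = ((-1 - E) - 1)*(3 + P) = (-2 - E)*(3 + P))
K(U) = -⅓ (K(U) = 1/(-3) = -⅓)
(K(-10) + 79)*r(1, 6) = (-⅓ + 79)*(-6 - 3*6 - 2*1 - 1*6*1) = 236*(-6 - 18 - 2 - 6)/3 = (236/3)*(-32) = -7552/3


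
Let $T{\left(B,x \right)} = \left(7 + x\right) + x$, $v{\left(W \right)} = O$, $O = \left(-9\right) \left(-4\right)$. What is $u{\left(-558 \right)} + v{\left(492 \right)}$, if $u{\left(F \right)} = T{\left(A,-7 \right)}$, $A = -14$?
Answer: $29$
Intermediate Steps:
$O = 36$
$v{\left(W \right)} = 36$
$T{\left(B,x \right)} = 7 + 2 x$
$u{\left(F \right)} = -7$ ($u{\left(F \right)} = 7 + 2 \left(-7\right) = 7 - 14 = -7$)
$u{\left(-558 \right)} + v{\left(492 \right)} = -7 + 36 = 29$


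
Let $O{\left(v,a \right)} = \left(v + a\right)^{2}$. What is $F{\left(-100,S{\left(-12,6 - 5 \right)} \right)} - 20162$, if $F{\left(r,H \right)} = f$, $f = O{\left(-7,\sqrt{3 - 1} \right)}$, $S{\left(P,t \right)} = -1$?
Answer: $-20162 + \left(7 - \sqrt{2}\right)^{2} \approx -20131.0$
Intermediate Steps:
$O{\left(v,a \right)} = \left(a + v\right)^{2}$
$f = \left(-7 + \sqrt{2}\right)^{2}$ ($f = \left(\sqrt{3 - 1} - 7\right)^{2} = \left(\sqrt{2} - 7\right)^{2} = \left(-7 + \sqrt{2}\right)^{2} \approx 31.201$)
$F{\left(r,H \right)} = \left(7 - \sqrt{2}\right)^{2}$
$F{\left(-100,S{\left(-12,6 - 5 \right)} \right)} - 20162 = \left(7 - \sqrt{2}\right)^{2} - 20162 = -20162 + \left(7 - \sqrt{2}\right)^{2}$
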